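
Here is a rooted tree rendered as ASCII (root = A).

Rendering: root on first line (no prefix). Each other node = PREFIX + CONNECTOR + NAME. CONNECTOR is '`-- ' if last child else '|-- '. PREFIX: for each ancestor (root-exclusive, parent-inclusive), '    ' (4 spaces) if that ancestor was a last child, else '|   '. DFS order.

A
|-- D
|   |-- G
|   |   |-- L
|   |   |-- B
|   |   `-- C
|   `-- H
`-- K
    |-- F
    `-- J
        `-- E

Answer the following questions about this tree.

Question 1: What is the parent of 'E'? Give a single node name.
Scan adjacency: E appears as child of J

Answer: J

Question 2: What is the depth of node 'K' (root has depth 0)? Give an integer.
Path from root to K: A -> K
Depth = number of edges = 1

Answer: 1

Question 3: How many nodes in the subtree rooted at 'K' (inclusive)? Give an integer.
Answer: 4

Derivation:
Subtree rooted at K contains: E, F, J, K
Count = 4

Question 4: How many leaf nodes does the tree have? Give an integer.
Leaves (nodes with no children): B, C, E, F, H, L

Answer: 6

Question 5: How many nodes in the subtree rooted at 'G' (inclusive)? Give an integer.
Subtree rooted at G contains: B, C, G, L
Count = 4

Answer: 4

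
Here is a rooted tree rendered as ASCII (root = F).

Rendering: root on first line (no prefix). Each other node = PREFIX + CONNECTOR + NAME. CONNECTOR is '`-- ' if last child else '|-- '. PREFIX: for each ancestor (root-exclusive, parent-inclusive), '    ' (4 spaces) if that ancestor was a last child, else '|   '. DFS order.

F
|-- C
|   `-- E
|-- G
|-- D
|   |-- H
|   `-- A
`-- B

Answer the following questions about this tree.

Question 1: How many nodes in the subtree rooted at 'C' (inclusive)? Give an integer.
Answer: 2

Derivation:
Subtree rooted at C contains: C, E
Count = 2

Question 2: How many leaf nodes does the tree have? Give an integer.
Leaves (nodes with no children): A, B, E, G, H

Answer: 5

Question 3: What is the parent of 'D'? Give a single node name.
Answer: F

Derivation:
Scan adjacency: D appears as child of F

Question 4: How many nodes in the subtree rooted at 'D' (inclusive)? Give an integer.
Answer: 3

Derivation:
Subtree rooted at D contains: A, D, H
Count = 3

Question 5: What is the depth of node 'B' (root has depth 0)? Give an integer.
Path from root to B: F -> B
Depth = number of edges = 1

Answer: 1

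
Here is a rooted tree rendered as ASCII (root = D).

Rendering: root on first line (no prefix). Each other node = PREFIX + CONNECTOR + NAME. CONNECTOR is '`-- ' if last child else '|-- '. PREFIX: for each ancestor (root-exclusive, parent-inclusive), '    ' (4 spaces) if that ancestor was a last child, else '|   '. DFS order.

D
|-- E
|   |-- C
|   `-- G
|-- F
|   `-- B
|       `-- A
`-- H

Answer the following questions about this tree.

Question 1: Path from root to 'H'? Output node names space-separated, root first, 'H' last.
Walk down from root: D -> H

Answer: D H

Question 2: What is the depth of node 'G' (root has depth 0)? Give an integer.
Answer: 2

Derivation:
Path from root to G: D -> E -> G
Depth = number of edges = 2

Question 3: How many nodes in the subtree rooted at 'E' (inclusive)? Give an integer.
Answer: 3

Derivation:
Subtree rooted at E contains: C, E, G
Count = 3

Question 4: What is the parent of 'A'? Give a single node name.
Answer: B

Derivation:
Scan adjacency: A appears as child of B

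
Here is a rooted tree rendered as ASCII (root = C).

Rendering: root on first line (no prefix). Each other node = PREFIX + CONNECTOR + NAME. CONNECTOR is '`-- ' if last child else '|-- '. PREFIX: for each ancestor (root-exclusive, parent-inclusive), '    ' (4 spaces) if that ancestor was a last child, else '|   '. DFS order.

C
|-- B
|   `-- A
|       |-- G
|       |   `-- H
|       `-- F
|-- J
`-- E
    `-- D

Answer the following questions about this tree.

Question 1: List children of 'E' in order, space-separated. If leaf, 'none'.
Answer: D

Derivation:
Node E's children (from adjacency): D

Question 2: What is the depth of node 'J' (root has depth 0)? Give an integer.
Answer: 1

Derivation:
Path from root to J: C -> J
Depth = number of edges = 1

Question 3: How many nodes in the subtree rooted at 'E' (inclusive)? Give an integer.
Answer: 2

Derivation:
Subtree rooted at E contains: D, E
Count = 2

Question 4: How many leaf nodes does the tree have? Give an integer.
Answer: 4

Derivation:
Leaves (nodes with no children): D, F, H, J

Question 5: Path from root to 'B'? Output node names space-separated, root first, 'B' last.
Answer: C B

Derivation:
Walk down from root: C -> B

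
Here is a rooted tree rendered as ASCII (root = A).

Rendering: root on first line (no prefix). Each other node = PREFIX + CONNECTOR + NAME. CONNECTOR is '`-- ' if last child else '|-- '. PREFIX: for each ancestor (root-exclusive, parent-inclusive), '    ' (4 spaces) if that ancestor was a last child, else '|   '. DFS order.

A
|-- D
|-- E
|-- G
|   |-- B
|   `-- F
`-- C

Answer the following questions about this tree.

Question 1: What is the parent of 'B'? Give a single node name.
Answer: G

Derivation:
Scan adjacency: B appears as child of G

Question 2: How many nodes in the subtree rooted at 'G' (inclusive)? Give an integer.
Answer: 3

Derivation:
Subtree rooted at G contains: B, F, G
Count = 3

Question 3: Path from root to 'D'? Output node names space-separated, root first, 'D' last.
Answer: A D

Derivation:
Walk down from root: A -> D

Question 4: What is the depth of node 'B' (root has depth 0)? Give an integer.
Answer: 2

Derivation:
Path from root to B: A -> G -> B
Depth = number of edges = 2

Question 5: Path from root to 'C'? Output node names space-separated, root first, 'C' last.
Answer: A C

Derivation:
Walk down from root: A -> C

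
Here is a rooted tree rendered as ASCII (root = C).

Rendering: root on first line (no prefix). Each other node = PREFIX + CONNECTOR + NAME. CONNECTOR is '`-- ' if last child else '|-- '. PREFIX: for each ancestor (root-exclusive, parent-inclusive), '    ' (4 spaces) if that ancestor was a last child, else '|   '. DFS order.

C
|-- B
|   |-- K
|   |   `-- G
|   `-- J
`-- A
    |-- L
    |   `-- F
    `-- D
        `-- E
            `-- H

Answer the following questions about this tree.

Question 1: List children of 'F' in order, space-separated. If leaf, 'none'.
Answer: none

Derivation:
Node F's children (from adjacency): (leaf)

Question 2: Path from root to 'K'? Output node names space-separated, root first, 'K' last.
Walk down from root: C -> B -> K

Answer: C B K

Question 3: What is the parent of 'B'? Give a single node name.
Answer: C

Derivation:
Scan adjacency: B appears as child of C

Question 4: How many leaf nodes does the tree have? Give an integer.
Leaves (nodes with no children): F, G, H, J

Answer: 4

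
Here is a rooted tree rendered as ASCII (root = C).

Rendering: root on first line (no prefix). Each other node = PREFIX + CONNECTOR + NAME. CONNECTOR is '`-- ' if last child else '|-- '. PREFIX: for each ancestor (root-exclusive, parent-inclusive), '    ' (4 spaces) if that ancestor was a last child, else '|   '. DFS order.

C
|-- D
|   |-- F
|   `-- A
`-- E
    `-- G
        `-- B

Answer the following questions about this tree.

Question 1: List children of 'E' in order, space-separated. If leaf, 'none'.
Node E's children (from adjacency): G

Answer: G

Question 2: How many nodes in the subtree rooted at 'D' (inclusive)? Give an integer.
Answer: 3

Derivation:
Subtree rooted at D contains: A, D, F
Count = 3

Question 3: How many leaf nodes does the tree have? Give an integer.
Answer: 3

Derivation:
Leaves (nodes with no children): A, B, F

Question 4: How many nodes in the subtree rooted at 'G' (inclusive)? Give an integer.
Subtree rooted at G contains: B, G
Count = 2

Answer: 2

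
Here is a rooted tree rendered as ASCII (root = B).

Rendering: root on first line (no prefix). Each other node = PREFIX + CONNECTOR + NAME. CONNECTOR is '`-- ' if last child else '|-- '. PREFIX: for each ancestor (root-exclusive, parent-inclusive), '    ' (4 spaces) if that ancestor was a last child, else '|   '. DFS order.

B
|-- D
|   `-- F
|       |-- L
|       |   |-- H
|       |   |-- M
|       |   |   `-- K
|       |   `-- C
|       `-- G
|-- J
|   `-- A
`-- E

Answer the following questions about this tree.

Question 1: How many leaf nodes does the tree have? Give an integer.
Leaves (nodes with no children): A, C, E, G, H, K

Answer: 6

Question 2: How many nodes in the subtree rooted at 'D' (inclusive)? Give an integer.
Subtree rooted at D contains: C, D, F, G, H, K, L, M
Count = 8

Answer: 8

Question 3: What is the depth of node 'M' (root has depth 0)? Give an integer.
Answer: 4

Derivation:
Path from root to M: B -> D -> F -> L -> M
Depth = number of edges = 4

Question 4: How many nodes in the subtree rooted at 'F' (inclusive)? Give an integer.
Answer: 7

Derivation:
Subtree rooted at F contains: C, F, G, H, K, L, M
Count = 7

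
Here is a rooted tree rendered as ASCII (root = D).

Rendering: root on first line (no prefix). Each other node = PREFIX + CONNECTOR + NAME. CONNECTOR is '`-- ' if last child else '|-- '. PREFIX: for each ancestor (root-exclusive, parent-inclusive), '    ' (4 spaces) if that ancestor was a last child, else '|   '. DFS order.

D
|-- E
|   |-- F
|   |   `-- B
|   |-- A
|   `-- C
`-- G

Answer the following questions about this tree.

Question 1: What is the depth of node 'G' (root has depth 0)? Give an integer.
Path from root to G: D -> G
Depth = number of edges = 1

Answer: 1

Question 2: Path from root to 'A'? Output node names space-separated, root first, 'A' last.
Walk down from root: D -> E -> A

Answer: D E A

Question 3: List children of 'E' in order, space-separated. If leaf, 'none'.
Node E's children (from adjacency): F, A, C

Answer: F A C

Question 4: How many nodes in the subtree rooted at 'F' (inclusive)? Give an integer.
Subtree rooted at F contains: B, F
Count = 2

Answer: 2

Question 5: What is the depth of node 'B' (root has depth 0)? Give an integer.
Path from root to B: D -> E -> F -> B
Depth = number of edges = 3

Answer: 3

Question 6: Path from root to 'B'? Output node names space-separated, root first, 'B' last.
Walk down from root: D -> E -> F -> B

Answer: D E F B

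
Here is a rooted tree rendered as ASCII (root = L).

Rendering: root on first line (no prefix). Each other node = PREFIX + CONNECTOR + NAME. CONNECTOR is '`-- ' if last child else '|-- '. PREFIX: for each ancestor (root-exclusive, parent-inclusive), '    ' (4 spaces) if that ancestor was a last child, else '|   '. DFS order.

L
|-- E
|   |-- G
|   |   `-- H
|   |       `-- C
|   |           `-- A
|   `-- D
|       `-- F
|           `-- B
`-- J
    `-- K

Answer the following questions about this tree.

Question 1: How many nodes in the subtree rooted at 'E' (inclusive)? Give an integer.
Subtree rooted at E contains: A, B, C, D, E, F, G, H
Count = 8

Answer: 8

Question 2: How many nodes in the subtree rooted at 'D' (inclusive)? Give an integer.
Answer: 3

Derivation:
Subtree rooted at D contains: B, D, F
Count = 3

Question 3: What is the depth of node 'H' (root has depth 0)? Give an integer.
Answer: 3

Derivation:
Path from root to H: L -> E -> G -> H
Depth = number of edges = 3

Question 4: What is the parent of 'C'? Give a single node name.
Scan adjacency: C appears as child of H

Answer: H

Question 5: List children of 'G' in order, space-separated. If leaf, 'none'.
Answer: H

Derivation:
Node G's children (from adjacency): H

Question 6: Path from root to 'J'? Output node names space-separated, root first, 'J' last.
Walk down from root: L -> J

Answer: L J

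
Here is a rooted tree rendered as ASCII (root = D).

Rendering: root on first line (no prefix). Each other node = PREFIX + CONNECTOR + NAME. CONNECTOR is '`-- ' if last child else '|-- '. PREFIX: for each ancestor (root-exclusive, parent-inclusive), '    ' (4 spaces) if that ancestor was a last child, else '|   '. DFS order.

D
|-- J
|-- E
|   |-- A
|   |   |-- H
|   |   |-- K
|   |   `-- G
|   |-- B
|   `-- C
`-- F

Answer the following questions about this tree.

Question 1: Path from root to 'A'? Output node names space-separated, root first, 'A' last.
Walk down from root: D -> E -> A

Answer: D E A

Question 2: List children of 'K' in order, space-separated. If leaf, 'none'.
Node K's children (from adjacency): (leaf)

Answer: none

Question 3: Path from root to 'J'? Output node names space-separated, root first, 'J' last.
Walk down from root: D -> J

Answer: D J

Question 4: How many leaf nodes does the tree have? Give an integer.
Leaves (nodes with no children): B, C, F, G, H, J, K

Answer: 7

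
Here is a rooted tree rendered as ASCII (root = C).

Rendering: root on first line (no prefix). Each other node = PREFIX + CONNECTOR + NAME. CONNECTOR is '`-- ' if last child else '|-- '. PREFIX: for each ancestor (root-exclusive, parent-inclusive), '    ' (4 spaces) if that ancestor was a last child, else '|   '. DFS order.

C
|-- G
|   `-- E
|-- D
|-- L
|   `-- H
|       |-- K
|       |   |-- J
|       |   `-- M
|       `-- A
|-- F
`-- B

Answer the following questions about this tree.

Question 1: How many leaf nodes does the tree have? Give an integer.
Leaves (nodes with no children): A, B, D, E, F, J, M

Answer: 7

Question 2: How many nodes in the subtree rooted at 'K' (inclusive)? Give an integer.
Answer: 3

Derivation:
Subtree rooted at K contains: J, K, M
Count = 3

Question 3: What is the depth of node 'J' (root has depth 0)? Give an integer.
Answer: 4

Derivation:
Path from root to J: C -> L -> H -> K -> J
Depth = number of edges = 4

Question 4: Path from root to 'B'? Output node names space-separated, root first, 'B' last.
Walk down from root: C -> B

Answer: C B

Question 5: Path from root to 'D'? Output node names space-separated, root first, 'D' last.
Answer: C D

Derivation:
Walk down from root: C -> D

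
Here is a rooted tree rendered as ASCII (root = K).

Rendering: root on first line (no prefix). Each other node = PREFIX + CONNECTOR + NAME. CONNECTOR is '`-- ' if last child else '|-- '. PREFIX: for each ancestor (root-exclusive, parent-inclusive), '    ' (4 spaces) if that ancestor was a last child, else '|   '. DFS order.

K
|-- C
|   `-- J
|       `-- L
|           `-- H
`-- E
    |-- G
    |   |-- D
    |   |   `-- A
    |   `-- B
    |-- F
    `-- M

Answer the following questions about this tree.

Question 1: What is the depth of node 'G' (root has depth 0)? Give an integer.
Path from root to G: K -> E -> G
Depth = number of edges = 2

Answer: 2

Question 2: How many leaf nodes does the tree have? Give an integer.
Leaves (nodes with no children): A, B, F, H, M

Answer: 5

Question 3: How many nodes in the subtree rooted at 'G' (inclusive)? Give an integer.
Subtree rooted at G contains: A, B, D, G
Count = 4

Answer: 4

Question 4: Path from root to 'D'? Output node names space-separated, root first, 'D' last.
Walk down from root: K -> E -> G -> D

Answer: K E G D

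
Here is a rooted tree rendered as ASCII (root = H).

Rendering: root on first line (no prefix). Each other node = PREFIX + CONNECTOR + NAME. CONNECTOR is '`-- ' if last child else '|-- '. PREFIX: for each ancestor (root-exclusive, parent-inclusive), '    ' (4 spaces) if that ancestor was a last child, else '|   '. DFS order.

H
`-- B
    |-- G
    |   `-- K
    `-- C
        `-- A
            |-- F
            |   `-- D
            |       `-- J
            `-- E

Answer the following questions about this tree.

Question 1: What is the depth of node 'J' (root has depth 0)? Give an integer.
Path from root to J: H -> B -> C -> A -> F -> D -> J
Depth = number of edges = 6

Answer: 6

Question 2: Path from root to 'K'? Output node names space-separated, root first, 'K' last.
Answer: H B G K

Derivation:
Walk down from root: H -> B -> G -> K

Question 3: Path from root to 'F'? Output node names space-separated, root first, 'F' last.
Walk down from root: H -> B -> C -> A -> F

Answer: H B C A F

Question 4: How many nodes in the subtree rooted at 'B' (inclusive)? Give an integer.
Answer: 9

Derivation:
Subtree rooted at B contains: A, B, C, D, E, F, G, J, K
Count = 9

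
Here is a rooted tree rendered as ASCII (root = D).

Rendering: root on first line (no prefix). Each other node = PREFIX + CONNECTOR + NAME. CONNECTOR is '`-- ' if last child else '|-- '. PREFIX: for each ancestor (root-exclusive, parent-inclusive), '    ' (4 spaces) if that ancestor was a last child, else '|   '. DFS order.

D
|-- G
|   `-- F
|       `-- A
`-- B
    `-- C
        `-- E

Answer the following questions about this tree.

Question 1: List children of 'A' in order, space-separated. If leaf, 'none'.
Answer: none

Derivation:
Node A's children (from adjacency): (leaf)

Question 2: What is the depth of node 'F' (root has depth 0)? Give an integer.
Path from root to F: D -> G -> F
Depth = number of edges = 2

Answer: 2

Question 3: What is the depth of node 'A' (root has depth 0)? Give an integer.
Path from root to A: D -> G -> F -> A
Depth = number of edges = 3

Answer: 3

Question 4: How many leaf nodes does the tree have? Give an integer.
Leaves (nodes with no children): A, E

Answer: 2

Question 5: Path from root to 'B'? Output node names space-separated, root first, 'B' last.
Walk down from root: D -> B

Answer: D B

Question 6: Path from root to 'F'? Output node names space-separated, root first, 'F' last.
Walk down from root: D -> G -> F

Answer: D G F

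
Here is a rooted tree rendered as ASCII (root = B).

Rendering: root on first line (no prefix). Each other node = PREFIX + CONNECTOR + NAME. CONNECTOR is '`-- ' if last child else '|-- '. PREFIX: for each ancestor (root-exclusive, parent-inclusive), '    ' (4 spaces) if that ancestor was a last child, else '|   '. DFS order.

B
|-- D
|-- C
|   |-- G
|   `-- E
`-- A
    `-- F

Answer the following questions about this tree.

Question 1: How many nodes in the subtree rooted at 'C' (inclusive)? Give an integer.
Answer: 3

Derivation:
Subtree rooted at C contains: C, E, G
Count = 3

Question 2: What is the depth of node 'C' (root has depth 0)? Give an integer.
Path from root to C: B -> C
Depth = number of edges = 1

Answer: 1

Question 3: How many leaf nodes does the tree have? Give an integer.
Answer: 4

Derivation:
Leaves (nodes with no children): D, E, F, G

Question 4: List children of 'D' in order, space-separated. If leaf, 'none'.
Node D's children (from adjacency): (leaf)

Answer: none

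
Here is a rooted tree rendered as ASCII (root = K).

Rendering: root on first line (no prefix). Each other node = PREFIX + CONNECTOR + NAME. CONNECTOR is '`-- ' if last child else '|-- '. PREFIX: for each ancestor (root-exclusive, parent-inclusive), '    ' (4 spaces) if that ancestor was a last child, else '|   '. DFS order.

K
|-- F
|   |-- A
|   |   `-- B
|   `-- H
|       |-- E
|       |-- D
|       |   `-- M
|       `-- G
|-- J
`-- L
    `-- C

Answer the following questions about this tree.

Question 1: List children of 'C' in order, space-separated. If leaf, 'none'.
Answer: none

Derivation:
Node C's children (from adjacency): (leaf)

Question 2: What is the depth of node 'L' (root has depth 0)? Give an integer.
Answer: 1

Derivation:
Path from root to L: K -> L
Depth = number of edges = 1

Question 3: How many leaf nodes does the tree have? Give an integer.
Answer: 6

Derivation:
Leaves (nodes with no children): B, C, E, G, J, M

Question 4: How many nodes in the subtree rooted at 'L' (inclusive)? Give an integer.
Subtree rooted at L contains: C, L
Count = 2

Answer: 2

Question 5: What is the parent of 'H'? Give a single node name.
Scan adjacency: H appears as child of F

Answer: F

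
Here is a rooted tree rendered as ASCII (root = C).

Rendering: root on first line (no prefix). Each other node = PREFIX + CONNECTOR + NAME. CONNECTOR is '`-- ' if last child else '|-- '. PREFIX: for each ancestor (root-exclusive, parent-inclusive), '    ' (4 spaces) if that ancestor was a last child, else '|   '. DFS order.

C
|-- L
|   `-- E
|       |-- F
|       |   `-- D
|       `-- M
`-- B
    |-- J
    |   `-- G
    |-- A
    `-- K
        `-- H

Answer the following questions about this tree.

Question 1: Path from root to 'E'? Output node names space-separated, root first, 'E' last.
Answer: C L E

Derivation:
Walk down from root: C -> L -> E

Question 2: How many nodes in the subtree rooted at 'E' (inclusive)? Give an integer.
Subtree rooted at E contains: D, E, F, M
Count = 4

Answer: 4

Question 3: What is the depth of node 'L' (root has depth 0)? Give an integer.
Path from root to L: C -> L
Depth = number of edges = 1

Answer: 1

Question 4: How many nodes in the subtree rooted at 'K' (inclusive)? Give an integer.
Subtree rooted at K contains: H, K
Count = 2

Answer: 2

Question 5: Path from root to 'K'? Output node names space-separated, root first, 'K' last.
Walk down from root: C -> B -> K

Answer: C B K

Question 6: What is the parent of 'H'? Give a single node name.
Scan adjacency: H appears as child of K

Answer: K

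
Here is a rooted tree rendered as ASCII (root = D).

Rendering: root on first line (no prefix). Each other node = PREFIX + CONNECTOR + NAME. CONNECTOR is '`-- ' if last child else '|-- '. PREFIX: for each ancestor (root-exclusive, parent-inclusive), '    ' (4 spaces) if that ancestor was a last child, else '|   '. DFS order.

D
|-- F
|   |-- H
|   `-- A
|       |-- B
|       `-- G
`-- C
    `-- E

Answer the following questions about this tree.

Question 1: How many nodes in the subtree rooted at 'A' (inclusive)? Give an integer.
Subtree rooted at A contains: A, B, G
Count = 3

Answer: 3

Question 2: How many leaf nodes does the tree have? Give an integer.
Answer: 4

Derivation:
Leaves (nodes with no children): B, E, G, H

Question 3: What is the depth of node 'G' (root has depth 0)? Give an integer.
Answer: 3

Derivation:
Path from root to G: D -> F -> A -> G
Depth = number of edges = 3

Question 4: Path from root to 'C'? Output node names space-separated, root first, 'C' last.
Answer: D C

Derivation:
Walk down from root: D -> C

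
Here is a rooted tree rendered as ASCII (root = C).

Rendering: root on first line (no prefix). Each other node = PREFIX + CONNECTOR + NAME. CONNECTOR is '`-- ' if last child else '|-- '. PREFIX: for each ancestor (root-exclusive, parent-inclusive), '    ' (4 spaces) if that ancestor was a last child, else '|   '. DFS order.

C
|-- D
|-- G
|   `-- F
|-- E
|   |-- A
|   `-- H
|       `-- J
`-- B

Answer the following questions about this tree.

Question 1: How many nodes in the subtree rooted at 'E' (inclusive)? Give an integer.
Answer: 4

Derivation:
Subtree rooted at E contains: A, E, H, J
Count = 4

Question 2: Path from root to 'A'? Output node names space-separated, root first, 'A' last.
Answer: C E A

Derivation:
Walk down from root: C -> E -> A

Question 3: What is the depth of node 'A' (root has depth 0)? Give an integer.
Answer: 2

Derivation:
Path from root to A: C -> E -> A
Depth = number of edges = 2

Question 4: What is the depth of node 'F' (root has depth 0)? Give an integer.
Path from root to F: C -> G -> F
Depth = number of edges = 2

Answer: 2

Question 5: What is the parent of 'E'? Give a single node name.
Answer: C

Derivation:
Scan adjacency: E appears as child of C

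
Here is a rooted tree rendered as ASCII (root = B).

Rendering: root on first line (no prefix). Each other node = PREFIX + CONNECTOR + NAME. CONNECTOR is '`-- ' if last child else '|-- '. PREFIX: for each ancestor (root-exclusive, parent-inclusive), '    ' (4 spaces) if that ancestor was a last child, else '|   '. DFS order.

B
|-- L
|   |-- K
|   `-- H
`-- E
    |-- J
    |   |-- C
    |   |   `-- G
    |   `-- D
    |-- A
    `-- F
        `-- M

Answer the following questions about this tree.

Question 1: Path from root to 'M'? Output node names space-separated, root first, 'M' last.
Answer: B E F M

Derivation:
Walk down from root: B -> E -> F -> M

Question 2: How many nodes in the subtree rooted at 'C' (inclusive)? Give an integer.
Answer: 2

Derivation:
Subtree rooted at C contains: C, G
Count = 2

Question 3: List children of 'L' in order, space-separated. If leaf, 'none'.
Node L's children (from adjacency): K, H

Answer: K H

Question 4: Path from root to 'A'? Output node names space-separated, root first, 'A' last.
Answer: B E A

Derivation:
Walk down from root: B -> E -> A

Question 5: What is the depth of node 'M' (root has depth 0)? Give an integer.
Path from root to M: B -> E -> F -> M
Depth = number of edges = 3

Answer: 3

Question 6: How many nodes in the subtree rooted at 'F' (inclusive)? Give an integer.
Answer: 2

Derivation:
Subtree rooted at F contains: F, M
Count = 2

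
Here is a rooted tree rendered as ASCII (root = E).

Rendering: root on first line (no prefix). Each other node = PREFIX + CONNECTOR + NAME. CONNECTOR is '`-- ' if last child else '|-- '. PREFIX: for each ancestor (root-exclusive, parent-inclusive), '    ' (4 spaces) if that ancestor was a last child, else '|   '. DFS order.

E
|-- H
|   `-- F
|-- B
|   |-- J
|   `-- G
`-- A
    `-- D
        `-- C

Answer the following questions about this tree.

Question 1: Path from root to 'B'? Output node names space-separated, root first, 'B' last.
Walk down from root: E -> B

Answer: E B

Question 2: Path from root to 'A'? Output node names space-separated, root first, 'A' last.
Answer: E A

Derivation:
Walk down from root: E -> A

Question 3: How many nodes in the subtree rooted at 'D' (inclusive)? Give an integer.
Subtree rooted at D contains: C, D
Count = 2

Answer: 2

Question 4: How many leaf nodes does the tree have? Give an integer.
Answer: 4

Derivation:
Leaves (nodes with no children): C, F, G, J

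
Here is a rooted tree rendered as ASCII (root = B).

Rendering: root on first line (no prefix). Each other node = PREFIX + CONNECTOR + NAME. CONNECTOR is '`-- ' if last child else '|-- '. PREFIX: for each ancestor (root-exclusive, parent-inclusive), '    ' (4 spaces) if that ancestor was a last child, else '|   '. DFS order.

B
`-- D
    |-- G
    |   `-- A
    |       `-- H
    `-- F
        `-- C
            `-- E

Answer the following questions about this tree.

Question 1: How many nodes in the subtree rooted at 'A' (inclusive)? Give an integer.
Subtree rooted at A contains: A, H
Count = 2

Answer: 2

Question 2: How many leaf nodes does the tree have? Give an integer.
Leaves (nodes with no children): E, H

Answer: 2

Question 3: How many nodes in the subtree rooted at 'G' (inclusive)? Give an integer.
Answer: 3

Derivation:
Subtree rooted at G contains: A, G, H
Count = 3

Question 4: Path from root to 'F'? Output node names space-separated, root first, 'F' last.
Walk down from root: B -> D -> F

Answer: B D F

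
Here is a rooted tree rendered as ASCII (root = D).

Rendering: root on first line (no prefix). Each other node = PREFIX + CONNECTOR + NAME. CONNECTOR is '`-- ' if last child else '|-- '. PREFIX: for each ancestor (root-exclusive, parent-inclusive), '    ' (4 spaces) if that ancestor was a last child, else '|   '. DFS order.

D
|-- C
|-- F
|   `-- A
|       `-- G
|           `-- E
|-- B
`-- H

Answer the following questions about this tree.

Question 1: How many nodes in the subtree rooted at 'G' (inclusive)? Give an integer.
Answer: 2

Derivation:
Subtree rooted at G contains: E, G
Count = 2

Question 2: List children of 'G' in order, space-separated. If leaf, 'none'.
Node G's children (from adjacency): E

Answer: E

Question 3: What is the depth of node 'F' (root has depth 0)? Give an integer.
Path from root to F: D -> F
Depth = number of edges = 1

Answer: 1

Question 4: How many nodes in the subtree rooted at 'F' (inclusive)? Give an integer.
Answer: 4

Derivation:
Subtree rooted at F contains: A, E, F, G
Count = 4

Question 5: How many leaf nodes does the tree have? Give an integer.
Leaves (nodes with no children): B, C, E, H

Answer: 4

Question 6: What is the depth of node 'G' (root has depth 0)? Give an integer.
Path from root to G: D -> F -> A -> G
Depth = number of edges = 3

Answer: 3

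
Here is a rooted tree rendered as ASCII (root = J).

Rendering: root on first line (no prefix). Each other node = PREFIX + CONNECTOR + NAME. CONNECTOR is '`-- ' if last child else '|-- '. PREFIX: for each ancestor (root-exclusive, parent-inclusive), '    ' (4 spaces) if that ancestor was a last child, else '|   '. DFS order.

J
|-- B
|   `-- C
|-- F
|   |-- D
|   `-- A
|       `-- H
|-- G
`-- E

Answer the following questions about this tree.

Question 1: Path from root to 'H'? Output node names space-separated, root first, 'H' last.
Walk down from root: J -> F -> A -> H

Answer: J F A H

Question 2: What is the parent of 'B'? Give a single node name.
Answer: J

Derivation:
Scan adjacency: B appears as child of J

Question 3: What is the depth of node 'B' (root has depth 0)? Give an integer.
Answer: 1

Derivation:
Path from root to B: J -> B
Depth = number of edges = 1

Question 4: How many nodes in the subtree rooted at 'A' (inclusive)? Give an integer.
Subtree rooted at A contains: A, H
Count = 2

Answer: 2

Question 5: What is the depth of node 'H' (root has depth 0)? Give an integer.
Path from root to H: J -> F -> A -> H
Depth = number of edges = 3

Answer: 3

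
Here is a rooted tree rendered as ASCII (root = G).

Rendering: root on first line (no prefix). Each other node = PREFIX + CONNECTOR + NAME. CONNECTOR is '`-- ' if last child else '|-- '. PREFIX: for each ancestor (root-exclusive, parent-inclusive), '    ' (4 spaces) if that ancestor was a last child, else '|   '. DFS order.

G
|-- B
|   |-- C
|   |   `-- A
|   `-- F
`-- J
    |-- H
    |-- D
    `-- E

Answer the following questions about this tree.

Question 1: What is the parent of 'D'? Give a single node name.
Answer: J

Derivation:
Scan adjacency: D appears as child of J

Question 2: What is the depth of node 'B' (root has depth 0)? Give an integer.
Path from root to B: G -> B
Depth = number of edges = 1

Answer: 1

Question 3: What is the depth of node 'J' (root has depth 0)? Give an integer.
Path from root to J: G -> J
Depth = number of edges = 1

Answer: 1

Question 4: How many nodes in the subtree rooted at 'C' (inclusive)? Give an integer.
Subtree rooted at C contains: A, C
Count = 2

Answer: 2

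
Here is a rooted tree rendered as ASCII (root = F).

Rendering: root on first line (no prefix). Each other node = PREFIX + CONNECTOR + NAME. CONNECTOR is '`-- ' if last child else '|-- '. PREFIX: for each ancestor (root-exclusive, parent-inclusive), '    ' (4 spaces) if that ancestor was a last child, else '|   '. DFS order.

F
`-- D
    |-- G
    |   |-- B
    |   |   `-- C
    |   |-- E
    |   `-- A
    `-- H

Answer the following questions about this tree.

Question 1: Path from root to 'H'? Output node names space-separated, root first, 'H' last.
Answer: F D H

Derivation:
Walk down from root: F -> D -> H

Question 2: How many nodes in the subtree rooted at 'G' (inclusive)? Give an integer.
Answer: 5

Derivation:
Subtree rooted at G contains: A, B, C, E, G
Count = 5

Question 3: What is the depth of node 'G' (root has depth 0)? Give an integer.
Path from root to G: F -> D -> G
Depth = number of edges = 2

Answer: 2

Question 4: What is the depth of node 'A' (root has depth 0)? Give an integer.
Answer: 3

Derivation:
Path from root to A: F -> D -> G -> A
Depth = number of edges = 3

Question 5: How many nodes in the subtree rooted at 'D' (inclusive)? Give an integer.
Answer: 7

Derivation:
Subtree rooted at D contains: A, B, C, D, E, G, H
Count = 7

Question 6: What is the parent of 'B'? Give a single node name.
Answer: G

Derivation:
Scan adjacency: B appears as child of G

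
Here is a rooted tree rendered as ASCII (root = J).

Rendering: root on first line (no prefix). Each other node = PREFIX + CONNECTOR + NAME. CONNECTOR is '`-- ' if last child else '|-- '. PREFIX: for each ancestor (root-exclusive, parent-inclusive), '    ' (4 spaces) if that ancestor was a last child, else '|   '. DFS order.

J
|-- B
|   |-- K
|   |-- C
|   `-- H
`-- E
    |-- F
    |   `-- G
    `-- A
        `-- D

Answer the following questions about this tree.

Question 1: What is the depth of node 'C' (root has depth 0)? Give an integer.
Path from root to C: J -> B -> C
Depth = number of edges = 2

Answer: 2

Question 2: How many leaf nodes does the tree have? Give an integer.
Leaves (nodes with no children): C, D, G, H, K

Answer: 5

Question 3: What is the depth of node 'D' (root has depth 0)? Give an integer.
Answer: 3

Derivation:
Path from root to D: J -> E -> A -> D
Depth = number of edges = 3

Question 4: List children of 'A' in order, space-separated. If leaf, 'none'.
Node A's children (from adjacency): D

Answer: D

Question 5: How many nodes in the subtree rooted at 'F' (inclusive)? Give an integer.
Subtree rooted at F contains: F, G
Count = 2

Answer: 2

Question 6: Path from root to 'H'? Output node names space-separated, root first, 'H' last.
Answer: J B H

Derivation:
Walk down from root: J -> B -> H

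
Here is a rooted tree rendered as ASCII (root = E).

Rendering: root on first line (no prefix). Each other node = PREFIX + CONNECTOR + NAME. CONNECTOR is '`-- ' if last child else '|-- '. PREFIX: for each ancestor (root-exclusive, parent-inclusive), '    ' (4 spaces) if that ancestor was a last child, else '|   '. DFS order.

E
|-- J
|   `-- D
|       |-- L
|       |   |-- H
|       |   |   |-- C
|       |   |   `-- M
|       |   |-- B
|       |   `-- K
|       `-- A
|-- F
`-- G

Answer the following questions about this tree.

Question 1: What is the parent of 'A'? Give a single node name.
Scan adjacency: A appears as child of D

Answer: D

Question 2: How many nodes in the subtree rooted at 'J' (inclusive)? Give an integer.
Subtree rooted at J contains: A, B, C, D, H, J, K, L, M
Count = 9

Answer: 9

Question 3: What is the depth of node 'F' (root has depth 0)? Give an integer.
Answer: 1

Derivation:
Path from root to F: E -> F
Depth = number of edges = 1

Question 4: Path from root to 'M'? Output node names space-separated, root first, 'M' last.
Walk down from root: E -> J -> D -> L -> H -> M

Answer: E J D L H M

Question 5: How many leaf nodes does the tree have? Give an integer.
Leaves (nodes with no children): A, B, C, F, G, K, M

Answer: 7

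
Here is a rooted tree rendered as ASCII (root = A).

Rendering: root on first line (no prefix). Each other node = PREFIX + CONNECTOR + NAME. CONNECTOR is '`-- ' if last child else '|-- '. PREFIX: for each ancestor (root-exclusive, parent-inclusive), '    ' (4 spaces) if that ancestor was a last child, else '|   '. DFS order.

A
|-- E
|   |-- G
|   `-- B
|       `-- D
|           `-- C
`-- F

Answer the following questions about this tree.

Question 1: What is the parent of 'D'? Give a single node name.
Answer: B

Derivation:
Scan adjacency: D appears as child of B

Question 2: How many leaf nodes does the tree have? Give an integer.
Leaves (nodes with no children): C, F, G

Answer: 3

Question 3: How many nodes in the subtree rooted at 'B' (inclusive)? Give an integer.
Subtree rooted at B contains: B, C, D
Count = 3

Answer: 3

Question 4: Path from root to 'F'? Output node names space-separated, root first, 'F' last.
Walk down from root: A -> F

Answer: A F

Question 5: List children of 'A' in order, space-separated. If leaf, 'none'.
Answer: E F

Derivation:
Node A's children (from adjacency): E, F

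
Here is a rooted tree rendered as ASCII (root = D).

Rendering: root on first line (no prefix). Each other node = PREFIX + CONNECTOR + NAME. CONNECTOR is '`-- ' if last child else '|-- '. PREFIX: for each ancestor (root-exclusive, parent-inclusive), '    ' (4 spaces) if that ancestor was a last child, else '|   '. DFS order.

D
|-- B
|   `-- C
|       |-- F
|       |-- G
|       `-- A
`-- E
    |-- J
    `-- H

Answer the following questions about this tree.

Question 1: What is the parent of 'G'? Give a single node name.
Scan adjacency: G appears as child of C

Answer: C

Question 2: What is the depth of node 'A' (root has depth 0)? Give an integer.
Path from root to A: D -> B -> C -> A
Depth = number of edges = 3

Answer: 3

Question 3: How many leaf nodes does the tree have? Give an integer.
Answer: 5

Derivation:
Leaves (nodes with no children): A, F, G, H, J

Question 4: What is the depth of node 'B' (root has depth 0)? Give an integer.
Path from root to B: D -> B
Depth = number of edges = 1

Answer: 1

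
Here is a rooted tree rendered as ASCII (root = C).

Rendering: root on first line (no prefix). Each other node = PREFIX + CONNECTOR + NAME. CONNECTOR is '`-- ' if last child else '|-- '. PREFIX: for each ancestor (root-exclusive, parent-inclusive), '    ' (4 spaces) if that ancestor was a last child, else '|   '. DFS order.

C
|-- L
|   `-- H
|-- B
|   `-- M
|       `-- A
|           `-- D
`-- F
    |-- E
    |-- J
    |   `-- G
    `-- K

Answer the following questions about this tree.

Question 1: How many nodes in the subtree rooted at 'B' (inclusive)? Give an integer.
Subtree rooted at B contains: A, B, D, M
Count = 4

Answer: 4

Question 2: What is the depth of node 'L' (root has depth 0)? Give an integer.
Path from root to L: C -> L
Depth = number of edges = 1

Answer: 1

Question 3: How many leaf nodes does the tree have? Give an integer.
Answer: 5

Derivation:
Leaves (nodes with no children): D, E, G, H, K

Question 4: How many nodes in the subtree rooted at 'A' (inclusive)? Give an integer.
Subtree rooted at A contains: A, D
Count = 2

Answer: 2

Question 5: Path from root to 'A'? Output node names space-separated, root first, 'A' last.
Walk down from root: C -> B -> M -> A

Answer: C B M A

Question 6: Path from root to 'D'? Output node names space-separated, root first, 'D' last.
Answer: C B M A D

Derivation:
Walk down from root: C -> B -> M -> A -> D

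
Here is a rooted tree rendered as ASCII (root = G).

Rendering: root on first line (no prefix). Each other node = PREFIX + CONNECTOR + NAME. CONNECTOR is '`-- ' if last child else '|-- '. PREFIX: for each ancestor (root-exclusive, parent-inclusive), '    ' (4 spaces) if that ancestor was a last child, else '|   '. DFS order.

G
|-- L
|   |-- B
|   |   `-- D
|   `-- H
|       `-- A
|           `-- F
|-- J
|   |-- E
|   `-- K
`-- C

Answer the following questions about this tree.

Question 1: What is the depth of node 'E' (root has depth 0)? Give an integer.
Path from root to E: G -> J -> E
Depth = number of edges = 2

Answer: 2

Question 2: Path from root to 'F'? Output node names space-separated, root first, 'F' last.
Walk down from root: G -> L -> H -> A -> F

Answer: G L H A F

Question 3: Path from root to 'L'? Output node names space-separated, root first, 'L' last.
Walk down from root: G -> L

Answer: G L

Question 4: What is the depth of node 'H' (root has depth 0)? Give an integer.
Path from root to H: G -> L -> H
Depth = number of edges = 2

Answer: 2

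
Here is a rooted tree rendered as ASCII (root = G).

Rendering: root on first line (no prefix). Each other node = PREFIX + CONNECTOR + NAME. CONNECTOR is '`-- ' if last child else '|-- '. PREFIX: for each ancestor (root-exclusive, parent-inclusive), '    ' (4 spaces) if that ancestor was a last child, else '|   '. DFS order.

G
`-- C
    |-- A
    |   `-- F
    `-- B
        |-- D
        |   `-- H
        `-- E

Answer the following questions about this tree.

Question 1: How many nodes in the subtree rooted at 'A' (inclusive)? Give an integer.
Answer: 2

Derivation:
Subtree rooted at A contains: A, F
Count = 2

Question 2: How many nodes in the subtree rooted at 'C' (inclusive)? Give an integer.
Answer: 7

Derivation:
Subtree rooted at C contains: A, B, C, D, E, F, H
Count = 7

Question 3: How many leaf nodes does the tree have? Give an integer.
Answer: 3

Derivation:
Leaves (nodes with no children): E, F, H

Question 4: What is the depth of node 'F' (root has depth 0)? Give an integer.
Answer: 3

Derivation:
Path from root to F: G -> C -> A -> F
Depth = number of edges = 3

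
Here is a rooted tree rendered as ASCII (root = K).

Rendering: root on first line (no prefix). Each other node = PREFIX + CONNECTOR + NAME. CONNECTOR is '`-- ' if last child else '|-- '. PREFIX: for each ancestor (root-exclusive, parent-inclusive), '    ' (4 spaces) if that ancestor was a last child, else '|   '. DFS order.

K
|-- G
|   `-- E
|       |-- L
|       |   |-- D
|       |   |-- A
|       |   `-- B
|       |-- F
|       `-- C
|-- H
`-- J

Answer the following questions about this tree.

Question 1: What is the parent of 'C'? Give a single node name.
Scan adjacency: C appears as child of E

Answer: E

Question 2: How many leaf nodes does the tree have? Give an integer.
Answer: 7

Derivation:
Leaves (nodes with no children): A, B, C, D, F, H, J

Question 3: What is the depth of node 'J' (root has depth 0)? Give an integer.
Path from root to J: K -> J
Depth = number of edges = 1

Answer: 1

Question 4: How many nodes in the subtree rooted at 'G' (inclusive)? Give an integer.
Answer: 8

Derivation:
Subtree rooted at G contains: A, B, C, D, E, F, G, L
Count = 8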